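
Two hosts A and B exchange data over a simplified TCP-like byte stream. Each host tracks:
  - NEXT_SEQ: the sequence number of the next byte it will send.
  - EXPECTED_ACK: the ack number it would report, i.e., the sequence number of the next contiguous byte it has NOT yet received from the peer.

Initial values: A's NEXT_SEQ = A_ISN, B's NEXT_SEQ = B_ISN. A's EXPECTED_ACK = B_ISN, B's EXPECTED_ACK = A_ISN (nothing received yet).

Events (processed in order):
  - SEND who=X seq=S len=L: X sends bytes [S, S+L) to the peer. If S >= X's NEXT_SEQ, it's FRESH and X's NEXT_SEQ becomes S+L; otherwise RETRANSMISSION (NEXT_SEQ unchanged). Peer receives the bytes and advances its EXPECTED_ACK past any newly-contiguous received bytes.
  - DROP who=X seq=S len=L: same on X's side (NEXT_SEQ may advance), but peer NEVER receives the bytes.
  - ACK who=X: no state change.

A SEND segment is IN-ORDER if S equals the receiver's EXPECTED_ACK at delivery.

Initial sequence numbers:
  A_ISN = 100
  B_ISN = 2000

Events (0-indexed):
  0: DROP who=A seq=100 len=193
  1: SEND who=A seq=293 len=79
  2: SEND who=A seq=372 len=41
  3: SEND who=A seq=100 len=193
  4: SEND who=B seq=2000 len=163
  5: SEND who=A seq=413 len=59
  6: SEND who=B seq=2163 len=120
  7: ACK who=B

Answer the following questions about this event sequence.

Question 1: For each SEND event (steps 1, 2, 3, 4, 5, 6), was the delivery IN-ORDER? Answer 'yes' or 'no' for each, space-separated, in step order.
Step 1: SEND seq=293 -> out-of-order
Step 2: SEND seq=372 -> out-of-order
Step 3: SEND seq=100 -> in-order
Step 4: SEND seq=2000 -> in-order
Step 5: SEND seq=413 -> in-order
Step 6: SEND seq=2163 -> in-order

Answer: no no yes yes yes yes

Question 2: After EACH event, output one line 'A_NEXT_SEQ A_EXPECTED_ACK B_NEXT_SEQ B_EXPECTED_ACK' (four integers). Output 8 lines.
293 2000 2000 100
372 2000 2000 100
413 2000 2000 100
413 2000 2000 413
413 2163 2163 413
472 2163 2163 472
472 2283 2283 472
472 2283 2283 472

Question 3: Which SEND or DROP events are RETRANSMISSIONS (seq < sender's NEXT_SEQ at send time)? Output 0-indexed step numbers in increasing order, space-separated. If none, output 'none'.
Step 0: DROP seq=100 -> fresh
Step 1: SEND seq=293 -> fresh
Step 2: SEND seq=372 -> fresh
Step 3: SEND seq=100 -> retransmit
Step 4: SEND seq=2000 -> fresh
Step 5: SEND seq=413 -> fresh
Step 6: SEND seq=2163 -> fresh

Answer: 3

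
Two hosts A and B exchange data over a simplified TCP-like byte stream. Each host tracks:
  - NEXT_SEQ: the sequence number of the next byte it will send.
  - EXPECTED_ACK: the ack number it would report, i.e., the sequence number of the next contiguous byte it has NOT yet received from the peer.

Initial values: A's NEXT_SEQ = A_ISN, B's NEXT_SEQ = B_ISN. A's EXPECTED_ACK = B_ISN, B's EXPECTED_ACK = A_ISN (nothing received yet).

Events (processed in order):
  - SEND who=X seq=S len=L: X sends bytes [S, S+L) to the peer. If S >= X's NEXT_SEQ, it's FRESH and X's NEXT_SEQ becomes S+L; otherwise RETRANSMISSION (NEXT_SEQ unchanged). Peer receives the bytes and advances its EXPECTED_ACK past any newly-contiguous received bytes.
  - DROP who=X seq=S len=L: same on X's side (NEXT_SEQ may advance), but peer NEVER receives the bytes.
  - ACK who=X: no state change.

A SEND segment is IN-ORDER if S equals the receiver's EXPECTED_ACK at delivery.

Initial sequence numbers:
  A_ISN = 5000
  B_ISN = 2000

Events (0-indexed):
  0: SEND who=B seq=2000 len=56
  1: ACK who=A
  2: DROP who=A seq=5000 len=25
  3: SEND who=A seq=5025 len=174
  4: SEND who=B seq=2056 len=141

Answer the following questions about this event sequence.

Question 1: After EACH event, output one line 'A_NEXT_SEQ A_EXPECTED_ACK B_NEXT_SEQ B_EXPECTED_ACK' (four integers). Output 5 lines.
5000 2056 2056 5000
5000 2056 2056 5000
5025 2056 2056 5000
5199 2056 2056 5000
5199 2197 2197 5000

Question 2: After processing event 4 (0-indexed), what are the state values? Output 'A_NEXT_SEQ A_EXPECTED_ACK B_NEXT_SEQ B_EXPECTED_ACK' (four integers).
After event 0: A_seq=5000 A_ack=2056 B_seq=2056 B_ack=5000
After event 1: A_seq=5000 A_ack=2056 B_seq=2056 B_ack=5000
After event 2: A_seq=5025 A_ack=2056 B_seq=2056 B_ack=5000
After event 3: A_seq=5199 A_ack=2056 B_seq=2056 B_ack=5000
After event 4: A_seq=5199 A_ack=2197 B_seq=2197 B_ack=5000

5199 2197 2197 5000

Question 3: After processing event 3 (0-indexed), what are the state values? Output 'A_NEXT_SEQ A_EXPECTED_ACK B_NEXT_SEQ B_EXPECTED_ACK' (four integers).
After event 0: A_seq=5000 A_ack=2056 B_seq=2056 B_ack=5000
After event 1: A_seq=5000 A_ack=2056 B_seq=2056 B_ack=5000
After event 2: A_seq=5025 A_ack=2056 B_seq=2056 B_ack=5000
After event 3: A_seq=5199 A_ack=2056 B_seq=2056 B_ack=5000

5199 2056 2056 5000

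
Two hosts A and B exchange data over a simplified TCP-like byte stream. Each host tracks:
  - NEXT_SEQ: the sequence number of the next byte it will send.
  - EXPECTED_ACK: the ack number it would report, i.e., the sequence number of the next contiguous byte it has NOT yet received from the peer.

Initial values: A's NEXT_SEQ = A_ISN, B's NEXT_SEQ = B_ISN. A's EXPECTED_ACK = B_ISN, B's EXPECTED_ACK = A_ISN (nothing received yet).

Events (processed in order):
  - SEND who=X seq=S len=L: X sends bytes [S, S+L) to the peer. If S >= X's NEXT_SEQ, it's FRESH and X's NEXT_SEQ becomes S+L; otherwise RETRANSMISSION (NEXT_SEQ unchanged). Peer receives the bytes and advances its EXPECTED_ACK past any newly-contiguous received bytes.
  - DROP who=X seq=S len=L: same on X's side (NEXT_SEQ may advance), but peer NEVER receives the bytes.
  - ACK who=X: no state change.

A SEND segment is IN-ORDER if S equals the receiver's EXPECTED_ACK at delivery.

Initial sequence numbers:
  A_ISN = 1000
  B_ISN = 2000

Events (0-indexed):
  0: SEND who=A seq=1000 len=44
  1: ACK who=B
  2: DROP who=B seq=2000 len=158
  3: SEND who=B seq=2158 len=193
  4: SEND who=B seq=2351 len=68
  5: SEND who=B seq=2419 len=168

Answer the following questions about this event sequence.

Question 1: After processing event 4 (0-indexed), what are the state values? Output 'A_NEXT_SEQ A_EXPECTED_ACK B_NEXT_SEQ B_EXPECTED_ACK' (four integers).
After event 0: A_seq=1044 A_ack=2000 B_seq=2000 B_ack=1044
After event 1: A_seq=1044 A_ack=2000 B_seq=2000 B_ack=1044
After event 2: A_seq=1044 A_ack=2000 B_seq=2158 B_ack=1044
After event 3: A_seq=1044 A_ack=2000 B_seq=2351 B_ack=1044
After event 4: A_seq=1044 A_ack=2000 B_seq=2419 B_ack=1044

1044 2000 2419 1044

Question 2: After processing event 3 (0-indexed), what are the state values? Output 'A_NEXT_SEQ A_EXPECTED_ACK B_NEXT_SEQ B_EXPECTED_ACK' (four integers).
After event 0: A_seq=1044 A_ack=2000 B_seq=2000 B_ack=1044
After event 1: A_seq=1044 A_ack=2000 B_seq=2000 B_ack=1044
After event 2: A_seq=1044 A_ack=2000 B_seq=2158 B_ack=1044
After event 3: A_seq=1044 A_ack=2000 B_seq=2351 B_ack=1044

1044 2000 2351 1044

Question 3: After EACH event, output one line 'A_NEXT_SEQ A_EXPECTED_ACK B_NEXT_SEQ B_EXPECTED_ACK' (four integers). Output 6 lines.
1044 2000 2000 1044
1044 2000 2000 1044
1044 2000 2158 1044
1044 2000 2351 1044
1044 2000 2419 1044
1044 2000 2587 1044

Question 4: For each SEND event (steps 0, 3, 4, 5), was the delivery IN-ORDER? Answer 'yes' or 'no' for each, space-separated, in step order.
Answer: yes no no no

Derivation:
Step 0: SEND seq=1000 -> in-order
Step 3: SEND seq=2158 -> out-of-order
Step 4: SEND seq=2351 -> out-of-order
Step 5: SEND seq=2419 -> out-of-order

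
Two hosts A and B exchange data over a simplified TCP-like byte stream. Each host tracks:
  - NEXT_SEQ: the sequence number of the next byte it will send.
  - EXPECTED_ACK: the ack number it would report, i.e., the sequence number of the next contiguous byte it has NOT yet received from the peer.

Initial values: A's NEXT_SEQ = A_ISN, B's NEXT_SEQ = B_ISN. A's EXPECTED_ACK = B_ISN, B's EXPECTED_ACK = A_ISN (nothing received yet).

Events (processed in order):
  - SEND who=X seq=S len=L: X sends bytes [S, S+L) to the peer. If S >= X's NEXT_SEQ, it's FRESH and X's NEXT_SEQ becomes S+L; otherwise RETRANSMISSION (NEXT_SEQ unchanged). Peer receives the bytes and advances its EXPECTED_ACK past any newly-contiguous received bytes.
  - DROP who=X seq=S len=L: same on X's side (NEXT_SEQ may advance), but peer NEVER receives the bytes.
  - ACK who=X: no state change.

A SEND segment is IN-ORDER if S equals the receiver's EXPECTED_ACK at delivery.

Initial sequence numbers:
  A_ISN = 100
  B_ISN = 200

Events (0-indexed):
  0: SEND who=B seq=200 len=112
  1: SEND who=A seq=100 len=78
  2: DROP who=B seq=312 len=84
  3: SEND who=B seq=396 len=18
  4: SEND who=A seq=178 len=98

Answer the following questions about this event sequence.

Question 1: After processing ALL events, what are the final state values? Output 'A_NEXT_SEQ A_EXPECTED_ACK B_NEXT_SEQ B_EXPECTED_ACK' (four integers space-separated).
After event 0: A_seq=100 A_ack=312 B_seq=312 B_ack=100
After event 1: A_seq=178 A_ack=312 B_seq=312 B_ack=178
After event 2: A_seq=178 A_ack=312 B_seq=396 B_ack=178
After event 3: A_seq=178 A_ack=312 B_seq=414 B_ack=178
After event 4: A_seq=276 A_ack=312 B_seq=414 B_ack=276

Answer: 276 312 414 276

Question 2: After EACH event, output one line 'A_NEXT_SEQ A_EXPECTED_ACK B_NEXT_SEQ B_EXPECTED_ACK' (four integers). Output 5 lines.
100 312 312 100
178 312 312 178
178 312 396 178
178 312 414 178
276 312 414 276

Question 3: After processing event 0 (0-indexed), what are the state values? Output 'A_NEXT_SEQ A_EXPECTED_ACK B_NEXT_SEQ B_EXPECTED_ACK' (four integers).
After event 0: A_seq=100 A_ack=312 B_seq=312 B_ack=100

100 312 312 100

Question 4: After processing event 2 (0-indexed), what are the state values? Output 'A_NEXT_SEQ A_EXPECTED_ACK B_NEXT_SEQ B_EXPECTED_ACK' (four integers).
After event 0: A_seq=100 A_ack=312 B_seq=312 B_ack=100
After event 1: A_seq=178 A_ack=312 B_seq=312 B_ack=178
After event 2: A_seq=178 A_ack=312 B_seq=396 B_ack=178

178 312 396 178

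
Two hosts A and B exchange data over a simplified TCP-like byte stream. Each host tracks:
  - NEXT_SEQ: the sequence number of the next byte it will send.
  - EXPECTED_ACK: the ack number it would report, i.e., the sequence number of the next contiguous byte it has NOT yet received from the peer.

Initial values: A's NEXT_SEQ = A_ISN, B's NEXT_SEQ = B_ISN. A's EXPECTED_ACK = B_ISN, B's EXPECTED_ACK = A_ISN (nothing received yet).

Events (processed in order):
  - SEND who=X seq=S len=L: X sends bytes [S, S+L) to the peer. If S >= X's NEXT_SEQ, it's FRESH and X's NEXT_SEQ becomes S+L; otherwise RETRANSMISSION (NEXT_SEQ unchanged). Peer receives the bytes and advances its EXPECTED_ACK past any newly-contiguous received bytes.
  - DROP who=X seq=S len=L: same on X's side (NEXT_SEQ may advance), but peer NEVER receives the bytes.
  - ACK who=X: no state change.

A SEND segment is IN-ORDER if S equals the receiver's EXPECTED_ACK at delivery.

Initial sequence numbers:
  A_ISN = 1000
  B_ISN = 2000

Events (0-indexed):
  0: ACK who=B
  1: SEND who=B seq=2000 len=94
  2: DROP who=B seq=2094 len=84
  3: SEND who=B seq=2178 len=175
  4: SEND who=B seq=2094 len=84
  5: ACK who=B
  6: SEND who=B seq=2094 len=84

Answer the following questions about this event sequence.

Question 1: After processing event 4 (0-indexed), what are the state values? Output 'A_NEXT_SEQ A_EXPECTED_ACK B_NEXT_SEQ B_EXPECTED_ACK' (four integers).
After event 0: A_seq=1000 A_ack=2000 B_seq=2000 B_ack=1000
After event 1: A_seq=1000 A_ack=2094 B_seq=2094 B_ack=1000
After event 2: A_seq=1000 A_ack=2094 B_seq=2178 B_ack=1000
After event 3: A_seq=1000 A_ack=2094 B_seq=2353 B_ack=1000
After event 4: A_seq=1000 A_ack=2353 B_seq=2353 B_ack=1000

1000 2353 2353 1000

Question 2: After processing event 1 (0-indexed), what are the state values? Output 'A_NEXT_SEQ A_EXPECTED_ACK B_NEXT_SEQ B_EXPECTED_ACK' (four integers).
After event 0: A_seq=1000 A_ack=2000 B_seq=2000 B_ack=1000
After event 1: A_seq=1000 A_ack=2094 B_seq=2094 B_ack=1000

1000 2094 2094 1000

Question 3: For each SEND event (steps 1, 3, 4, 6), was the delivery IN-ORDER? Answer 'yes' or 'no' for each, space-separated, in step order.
Step 1: SEND seq=2000 -> in-order
Step 3: SEND seq=2178 -> out-of-order
Step 4: SEND seq=2094 -> in-order
Step 6: SEND seq=2094 -> out-of-order

Answer: yes no yes no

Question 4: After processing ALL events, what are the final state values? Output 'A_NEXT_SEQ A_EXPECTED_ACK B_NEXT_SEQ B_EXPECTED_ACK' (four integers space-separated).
Answer: 1000 2353 2353 1000

Derivation:
After event 0: A_seq=1000 A_ack=2000 B_seq=2000 B_ack=1000
After event 1: A_seq=1000 A_ack=2094 B_seq=2094 B_ack=1000
After event 2: A_seq=1000 A_ack=2094 B_seq=2178 B_ack=1000
After event 3: A_seq=1000 A_ack=2094 B_seq=2353 B_ack=1000
After event 4: A_seq=1000 A_ack=2353 B_seq=2353 B_ack=1000
After event 5: A_seq=1000 A_ack=2353 B_seq=2353 B_ack=1000
After event 6: A_seq=1000 A_ack=2353 B_seq=2353 B_ack=1000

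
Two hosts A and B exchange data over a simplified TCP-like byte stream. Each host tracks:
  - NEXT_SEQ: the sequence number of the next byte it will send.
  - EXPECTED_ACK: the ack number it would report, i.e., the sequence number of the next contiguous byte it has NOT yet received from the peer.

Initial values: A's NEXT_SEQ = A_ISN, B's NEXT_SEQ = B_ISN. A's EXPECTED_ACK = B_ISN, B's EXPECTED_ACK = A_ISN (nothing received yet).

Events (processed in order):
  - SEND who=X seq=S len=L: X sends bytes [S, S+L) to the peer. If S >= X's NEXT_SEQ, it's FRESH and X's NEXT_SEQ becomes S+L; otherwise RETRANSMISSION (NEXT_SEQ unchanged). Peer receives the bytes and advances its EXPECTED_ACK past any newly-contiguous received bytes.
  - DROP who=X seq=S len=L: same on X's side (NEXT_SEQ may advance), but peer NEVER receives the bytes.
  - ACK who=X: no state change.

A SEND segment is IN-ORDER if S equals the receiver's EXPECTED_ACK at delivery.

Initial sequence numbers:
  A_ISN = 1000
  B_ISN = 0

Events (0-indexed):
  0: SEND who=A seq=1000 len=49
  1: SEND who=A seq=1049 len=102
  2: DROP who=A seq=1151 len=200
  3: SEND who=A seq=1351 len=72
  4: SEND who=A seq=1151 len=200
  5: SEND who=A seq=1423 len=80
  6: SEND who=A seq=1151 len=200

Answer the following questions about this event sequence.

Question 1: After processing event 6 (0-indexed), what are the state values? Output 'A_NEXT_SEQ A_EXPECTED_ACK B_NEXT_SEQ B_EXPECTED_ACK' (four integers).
After event 0: A_seq=1049 A_ack=0 B_seq=0 B_ack=1049
After event 1: A_seq=1151 A_ack=0 B_seq=0 B_ack=1151
After event 2: A_seq=1351 A_ack=0 B_seq=0 B_ack=1151
After event 3: A_seq=1423 A_ack=0 B_seq=0 B_ack=1151
After event 4: A_seq=1423 A_ack=0 B_seq=0 B_ack=1423
After event 5: A_seq=1503 A_ack=0 B_seq=0 B_ack=1503
After event 6: A_seq=1503 A_ack=0 B_seq=0 B_ack=1503

1503 0 0 1503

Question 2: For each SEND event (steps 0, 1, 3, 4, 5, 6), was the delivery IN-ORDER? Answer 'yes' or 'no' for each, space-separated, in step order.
Step 0: SEND seq=1000 -> in-order
Step 1: SEND seq=1049 -> in-order
Step 3: SEND seq=1351 -> out-of-order
Step 4: SEND seq=1151 -> in-order
Step 5: SEND seq=1423 -> in-order
Step 6: SEND seq=1151 -> out-of-order

Answer: yes yes no yes yes no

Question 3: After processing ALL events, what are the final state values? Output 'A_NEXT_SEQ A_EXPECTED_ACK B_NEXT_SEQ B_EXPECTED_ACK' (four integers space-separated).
After event 0: A_seq=1049 A_ack=0 B_seq=0 B_ack=1049
After event 1: A_seq=1151 A_ack=0 B_seq=0 B_ack=1151
After event 2: A_seq=1351 A_ack=0 B_seq=0 B_ack=1151
After event 3: A_seq=1423 A_ack=0 B_seq=0 B_ack=1151
After event 4: A_seq=1423 A_ack=0 B_seq=0 B_ack=1423
After event 5: A_seq=1503 A_ack=0 B_seq=0 B_ack=1503
After event 6: A_seq=1503 A_ack=0 B_seq=0 B_ack=1503

Answer: 1503 0 0 1503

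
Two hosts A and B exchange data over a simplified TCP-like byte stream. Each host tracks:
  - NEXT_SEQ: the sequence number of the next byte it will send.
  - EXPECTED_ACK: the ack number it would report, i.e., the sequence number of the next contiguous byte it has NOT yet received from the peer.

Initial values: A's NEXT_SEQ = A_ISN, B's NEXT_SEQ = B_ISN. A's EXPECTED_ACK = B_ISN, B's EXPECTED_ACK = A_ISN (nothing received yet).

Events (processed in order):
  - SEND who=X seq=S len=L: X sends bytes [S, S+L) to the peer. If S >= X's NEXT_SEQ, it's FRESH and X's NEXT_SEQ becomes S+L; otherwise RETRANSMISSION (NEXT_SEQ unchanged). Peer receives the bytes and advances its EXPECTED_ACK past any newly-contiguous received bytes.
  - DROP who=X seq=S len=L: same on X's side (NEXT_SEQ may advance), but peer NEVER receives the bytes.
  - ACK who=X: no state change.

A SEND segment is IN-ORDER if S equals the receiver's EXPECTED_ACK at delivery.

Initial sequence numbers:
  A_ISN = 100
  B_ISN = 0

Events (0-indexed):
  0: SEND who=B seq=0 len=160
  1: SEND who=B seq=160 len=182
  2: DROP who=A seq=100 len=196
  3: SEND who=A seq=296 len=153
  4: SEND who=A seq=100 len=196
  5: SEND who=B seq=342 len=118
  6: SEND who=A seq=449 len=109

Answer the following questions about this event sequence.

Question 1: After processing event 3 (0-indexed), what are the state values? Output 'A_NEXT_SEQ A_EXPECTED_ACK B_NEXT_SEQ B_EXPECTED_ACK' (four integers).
After event 0: A_seq=100 A_ack=160 B_seq=160 B_ack=100
After event 1: A_seq=100 A_ack=342 B_seq=342 B_ack=100
After event 2: A_seq=296 A_ack=342 B_seq=342 B_ack=100
After event 3: A_seq=449 A_ack=342 B_seq=342 B_ack=100

449 342 342 100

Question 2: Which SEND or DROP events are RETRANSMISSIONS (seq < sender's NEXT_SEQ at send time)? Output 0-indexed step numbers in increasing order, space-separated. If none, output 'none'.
Step 0: SEND seq=0 -> fresh
Step 1: SEND seq=160 -> fresh
Step 2: DROP seq=100 -> fresh
Step 3: SEND seq=296 -> fresh
Step 4: SEND seq=100 -> retransmit
Step 5: SEND seq=342 -> fresh
Step 6: SEND seq=449 -> fresh

Answer: 4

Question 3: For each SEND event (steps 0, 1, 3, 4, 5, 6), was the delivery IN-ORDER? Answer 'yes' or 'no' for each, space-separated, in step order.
Step 0: SEND seq=0 -> in-order
Step 1: SEND seq=160 -> in-order
Step 3: SEND seq=296 -> out-of-order
Step 4: SEND seq=100 -> in-order
Step 5: SEND seq=342 -> in-order
Step 6: SEND seq=449 -> in-order

Answer: yes yes no yes yes yes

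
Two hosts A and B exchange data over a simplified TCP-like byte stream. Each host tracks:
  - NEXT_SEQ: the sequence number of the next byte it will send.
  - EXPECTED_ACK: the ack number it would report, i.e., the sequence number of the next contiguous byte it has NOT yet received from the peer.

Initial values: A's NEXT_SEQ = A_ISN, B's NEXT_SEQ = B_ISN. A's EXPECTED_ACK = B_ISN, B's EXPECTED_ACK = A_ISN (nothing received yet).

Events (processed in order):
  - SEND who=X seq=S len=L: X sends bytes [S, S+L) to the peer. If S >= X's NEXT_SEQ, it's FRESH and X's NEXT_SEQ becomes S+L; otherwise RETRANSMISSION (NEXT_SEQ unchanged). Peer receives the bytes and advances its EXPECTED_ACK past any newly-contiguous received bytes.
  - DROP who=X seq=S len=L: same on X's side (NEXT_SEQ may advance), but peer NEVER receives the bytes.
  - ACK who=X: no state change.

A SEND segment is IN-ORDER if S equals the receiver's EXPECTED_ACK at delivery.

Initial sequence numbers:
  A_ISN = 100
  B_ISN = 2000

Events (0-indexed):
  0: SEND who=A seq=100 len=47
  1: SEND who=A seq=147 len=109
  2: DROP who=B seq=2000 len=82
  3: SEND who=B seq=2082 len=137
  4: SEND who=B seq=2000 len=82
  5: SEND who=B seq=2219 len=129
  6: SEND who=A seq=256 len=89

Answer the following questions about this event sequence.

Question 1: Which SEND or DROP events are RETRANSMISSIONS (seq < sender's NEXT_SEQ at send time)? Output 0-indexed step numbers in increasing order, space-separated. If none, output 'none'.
Answer: 4

Derivation:
Step 0: SEND seq=100 -> fresh
Step 1: SEND seq=147 -> fresh
Step 2: DROP seq=2000 -> fresh
Step 3: SEND seq=2082 -> fresh
Step 4: SEND seq=2000 -> retransmit
Step 5: SEND seq=2219 -> fresh
Step 6: SEND seq=256 -> fresh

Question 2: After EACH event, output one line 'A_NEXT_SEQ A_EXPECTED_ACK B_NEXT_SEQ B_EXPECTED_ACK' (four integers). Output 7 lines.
147 2000 2000 147
256 2000 2000 256
256 2000 2082 256
256 2000 2219 256
256 2219 2219 256
256 2348 2348 256
345 2348 2348 345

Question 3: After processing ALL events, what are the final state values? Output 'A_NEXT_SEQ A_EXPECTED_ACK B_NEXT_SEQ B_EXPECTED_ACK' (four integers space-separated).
Answer: 345 2348 2348 345

Derivation:
After event 0: A_seq=147 A_ack=2000 B_seq=2000 B_ack=147
After event 1: A_seq=256 A_ack=2000 B_seq=2000 B_ack=256
After event 2: A_seq=256 A_ack=2000 B_seq=2082 B_ack=256
After event 3: A_seq=256 A_ack=2000 B_seq=2219 B_ack=256
After event 4: A_seq=256 A_ack=2219 B_seq=2219 B_ack=256
After event 5: A_seq=256 A_ack=2348 B_seq=2348 B_ack=256
After event 6: A_seq=345 A_ack=2348 B_seq=2348 B_ack=345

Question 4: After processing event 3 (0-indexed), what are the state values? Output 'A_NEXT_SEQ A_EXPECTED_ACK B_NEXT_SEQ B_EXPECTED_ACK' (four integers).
After event 0: A_seq=147 A_ack=2000 B_seq=2000 B_ack=147
After event 1: A_seq=256 A_ack=2000 B_seq=2000 B_ack=256
After event 2: A_seq=256 A_ack=2000 B_seq=2082 B_ack=256
After event 3: A_seq=256 A_ack=2000 B_seq=2219 B_ack=256

256 2000 2219 256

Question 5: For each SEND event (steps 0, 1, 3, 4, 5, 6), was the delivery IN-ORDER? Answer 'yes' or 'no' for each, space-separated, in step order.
Answer: yes yes no yes yes yes

Derivation:
Step 0: SEND seq=100 -> in-order
Step 1: SEND seq=147 -> in-order
Step 3: SEND seq=2082 -> out-of-order
Step 4: SEND seq=2000 -> in-order
Step 5: SEND seq=2219 -> in-order
Step 6: SEND seq=256 -> in-order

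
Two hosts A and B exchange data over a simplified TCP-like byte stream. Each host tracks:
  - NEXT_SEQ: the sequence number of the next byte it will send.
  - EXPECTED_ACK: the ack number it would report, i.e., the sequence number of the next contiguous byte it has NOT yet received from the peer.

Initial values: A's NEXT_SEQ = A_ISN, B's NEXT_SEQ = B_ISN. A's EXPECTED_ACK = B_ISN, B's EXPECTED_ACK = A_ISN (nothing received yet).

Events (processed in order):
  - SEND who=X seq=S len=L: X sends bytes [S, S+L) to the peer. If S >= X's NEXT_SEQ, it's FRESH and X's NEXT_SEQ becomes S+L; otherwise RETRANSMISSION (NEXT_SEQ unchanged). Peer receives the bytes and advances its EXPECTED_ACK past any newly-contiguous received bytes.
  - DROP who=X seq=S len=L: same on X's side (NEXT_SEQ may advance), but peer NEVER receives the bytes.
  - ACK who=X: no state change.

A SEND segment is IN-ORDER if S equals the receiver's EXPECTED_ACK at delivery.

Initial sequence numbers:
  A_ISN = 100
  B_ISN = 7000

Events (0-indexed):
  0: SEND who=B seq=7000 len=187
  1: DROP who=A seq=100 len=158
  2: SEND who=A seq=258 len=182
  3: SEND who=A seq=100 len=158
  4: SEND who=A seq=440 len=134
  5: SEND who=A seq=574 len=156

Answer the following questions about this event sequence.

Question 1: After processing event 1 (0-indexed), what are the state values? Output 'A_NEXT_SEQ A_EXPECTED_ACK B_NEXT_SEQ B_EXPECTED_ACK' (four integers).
After event 0: A_seq=100 A_ack=7187 B_seq=7187 B_ack=100
After event 1: A_seq=258 A_ack=7187 B_seq=7187 B_ack=100

258 7187 7187 100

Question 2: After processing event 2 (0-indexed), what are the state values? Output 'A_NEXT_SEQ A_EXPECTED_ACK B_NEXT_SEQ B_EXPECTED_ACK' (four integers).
After event 0: A_seq=100 A_ack=7187 B_seq=7187 B_ack=100
After event 1: A_seq=258 A_ack=7187 B_seq=7187 B_ack=100
After event 2: A_seq=440 A_ack=7187 B_seq=7187 B_ack=100

440 7187 7187 100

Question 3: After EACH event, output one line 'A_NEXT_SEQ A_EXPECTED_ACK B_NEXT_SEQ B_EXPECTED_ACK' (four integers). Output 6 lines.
100 7187 7187 100
258 7187 7187 100
440 7187 7187 100
440 7187 7187 440
574 7187 7187 574
730 7187 7187 730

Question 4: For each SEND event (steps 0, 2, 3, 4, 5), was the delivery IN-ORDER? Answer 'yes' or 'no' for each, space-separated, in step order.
Step 0: SEND seq=7000 -> in-order
Step 2: SEND seq=258 -> out-of-order
Step 3: SEND seq=100 -> in-order
Step 4: SEND seq=440 -> in-order
Step 5: SEND seq=574 -> in-order

Answer: yes no yes yes yes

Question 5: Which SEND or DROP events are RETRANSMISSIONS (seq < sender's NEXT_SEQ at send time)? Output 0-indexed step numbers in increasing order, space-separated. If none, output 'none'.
Answer: 3

Derivation:
Step 0: SEND seq=7000 -> fresh
Step 1: DROP seq=100 -> fresh
Step 2: SEND seq=258 -> fresh
Step 3: SEND seq=100 -> retransmit
Step 4: SEND seq=440 -> fresh
Step 5: SEND seq=574 -> fresh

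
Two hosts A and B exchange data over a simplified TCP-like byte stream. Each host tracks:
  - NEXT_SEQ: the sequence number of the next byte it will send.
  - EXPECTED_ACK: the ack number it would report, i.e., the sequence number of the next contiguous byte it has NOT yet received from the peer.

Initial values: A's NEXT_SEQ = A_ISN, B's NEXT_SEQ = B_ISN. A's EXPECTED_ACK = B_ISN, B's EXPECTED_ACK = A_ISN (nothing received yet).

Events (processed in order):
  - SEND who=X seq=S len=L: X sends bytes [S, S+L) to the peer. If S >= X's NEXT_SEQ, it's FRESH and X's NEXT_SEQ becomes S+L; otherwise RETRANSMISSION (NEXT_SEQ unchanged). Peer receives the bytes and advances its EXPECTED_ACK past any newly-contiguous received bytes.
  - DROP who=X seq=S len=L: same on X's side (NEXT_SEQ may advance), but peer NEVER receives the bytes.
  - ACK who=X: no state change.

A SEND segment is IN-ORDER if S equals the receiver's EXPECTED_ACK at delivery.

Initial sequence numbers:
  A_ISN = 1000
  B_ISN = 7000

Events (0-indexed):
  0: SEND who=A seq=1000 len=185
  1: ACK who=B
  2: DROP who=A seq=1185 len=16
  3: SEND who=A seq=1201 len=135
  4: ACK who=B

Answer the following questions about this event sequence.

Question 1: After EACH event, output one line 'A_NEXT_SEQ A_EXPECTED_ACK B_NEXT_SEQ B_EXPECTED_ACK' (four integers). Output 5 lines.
1185 7000 7000 1185
1185 7000 7000 1185
1201 7000 7000 1185
1336 7000 7000 1185
1336 7000 7000 1185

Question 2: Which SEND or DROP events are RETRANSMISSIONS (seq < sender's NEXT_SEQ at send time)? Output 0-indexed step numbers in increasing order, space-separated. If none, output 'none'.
Answer: none

Derivation:
Step 0: SEND seq=1000 -> fresh
Step 2: DROP seq=1185 -> fresh
Step 3: SEND seq=1201 -> fresh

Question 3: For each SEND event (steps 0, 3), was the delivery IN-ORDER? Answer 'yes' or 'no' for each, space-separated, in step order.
Step 0: SEND seq=1000 -> in-order
Step 3: SEND seq=1201 -> out-of-order

Answer: yes no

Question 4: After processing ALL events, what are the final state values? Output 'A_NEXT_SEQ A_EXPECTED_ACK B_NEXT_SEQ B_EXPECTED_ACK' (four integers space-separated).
After event 0: A_seq=1185 A_ack=7000 B_seq=7000 B_ack=1185
After event 1: A_seq=1185 A_ack=7000 B_seq=7000 B_ack=1185
After event 2: A_seq=1201 A_ack=7000 B_seq=7000 B_ack=1185
After event 3: A_seq=1336 A_ack=7000 B_seq=7000 B_ack=1185
After event 4: A_seq=1336 A_ack=7000 B_seq=7000 B_ack=1185

Answer: 1336 7000 7000 1185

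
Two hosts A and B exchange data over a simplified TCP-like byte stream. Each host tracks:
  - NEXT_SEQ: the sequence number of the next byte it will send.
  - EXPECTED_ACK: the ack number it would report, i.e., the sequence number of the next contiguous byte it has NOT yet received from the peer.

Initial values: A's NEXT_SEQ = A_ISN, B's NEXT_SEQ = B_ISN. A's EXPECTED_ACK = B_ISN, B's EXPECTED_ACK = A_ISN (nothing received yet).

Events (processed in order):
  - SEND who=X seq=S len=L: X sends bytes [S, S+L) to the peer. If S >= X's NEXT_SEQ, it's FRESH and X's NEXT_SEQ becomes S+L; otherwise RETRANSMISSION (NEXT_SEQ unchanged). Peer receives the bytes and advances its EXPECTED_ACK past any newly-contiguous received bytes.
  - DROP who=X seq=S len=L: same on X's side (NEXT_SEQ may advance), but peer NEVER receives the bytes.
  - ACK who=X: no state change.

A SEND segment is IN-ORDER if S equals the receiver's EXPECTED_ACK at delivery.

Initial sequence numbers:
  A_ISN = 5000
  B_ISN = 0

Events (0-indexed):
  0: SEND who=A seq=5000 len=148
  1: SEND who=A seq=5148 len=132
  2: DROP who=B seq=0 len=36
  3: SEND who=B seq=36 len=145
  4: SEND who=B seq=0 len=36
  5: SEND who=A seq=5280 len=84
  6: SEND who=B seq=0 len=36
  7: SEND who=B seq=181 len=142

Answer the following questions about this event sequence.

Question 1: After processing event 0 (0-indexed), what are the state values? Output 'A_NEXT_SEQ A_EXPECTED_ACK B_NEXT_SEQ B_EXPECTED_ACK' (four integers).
After event 0: A_seq=5148 A_ack=0 B_seq=0 B_ack=5148

5148 0 0 5148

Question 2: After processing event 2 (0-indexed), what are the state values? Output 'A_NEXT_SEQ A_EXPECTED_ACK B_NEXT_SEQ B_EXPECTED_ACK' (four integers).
After event 0: A_seq=5148 A_ack=0 B_seq=0 B_ack=5148
After event 1: A_seq=5280 A_ack=0 B_seq=0 B_ack=5280
After event 2: A_seq=5280 A_ack=0 B_seq=36 B_ack=5280

5280 0 36 5280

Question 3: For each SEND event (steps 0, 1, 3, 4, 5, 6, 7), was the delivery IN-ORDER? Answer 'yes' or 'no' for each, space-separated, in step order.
Step 0: SEND seq=5000 -> in-order
Step 1: SEND seq=5148 -> in-order
Step 3: SEND seq=36 -> out-of-order
Step 4: SEND seq=0 -> in-order
Step 5: SEND seq=5280 -> in-order
Step 6: SEND seq=0 -> out-of-order
Step 7: SEND seq=181 -> in-order

Answer: yes yes no yes yes no yes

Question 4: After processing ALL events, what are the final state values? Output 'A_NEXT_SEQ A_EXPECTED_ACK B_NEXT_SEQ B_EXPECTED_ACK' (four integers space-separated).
Answer: 5364 323 323 5364

Derivation:
After event 0: A_seq=5148 A_ack=0 B_seq=0 B_ack=5148
After event 1: A_seq=5280 A_ack=0 B_seq=0 B_ack=5280
After event 2: A_seq=5280 A_ack=0 B_seq=36 B_ack=5280
After event 3: A_seq=5280 A_ack=0 B_seq=181 B_ack=5280
After event 4: A_seq=5280 A_ack=181 B_seq=181 B_ack=5280
After event 5: A_seq=5364 A_ack=181 B_seq=181 B_ack=5364
After event 6: A_seq=5364 A_ack=181 B_seq=181 B_ack=5364
After event 7: A_seq=5364 A_ack=323 B_seq=323 B_ack=5364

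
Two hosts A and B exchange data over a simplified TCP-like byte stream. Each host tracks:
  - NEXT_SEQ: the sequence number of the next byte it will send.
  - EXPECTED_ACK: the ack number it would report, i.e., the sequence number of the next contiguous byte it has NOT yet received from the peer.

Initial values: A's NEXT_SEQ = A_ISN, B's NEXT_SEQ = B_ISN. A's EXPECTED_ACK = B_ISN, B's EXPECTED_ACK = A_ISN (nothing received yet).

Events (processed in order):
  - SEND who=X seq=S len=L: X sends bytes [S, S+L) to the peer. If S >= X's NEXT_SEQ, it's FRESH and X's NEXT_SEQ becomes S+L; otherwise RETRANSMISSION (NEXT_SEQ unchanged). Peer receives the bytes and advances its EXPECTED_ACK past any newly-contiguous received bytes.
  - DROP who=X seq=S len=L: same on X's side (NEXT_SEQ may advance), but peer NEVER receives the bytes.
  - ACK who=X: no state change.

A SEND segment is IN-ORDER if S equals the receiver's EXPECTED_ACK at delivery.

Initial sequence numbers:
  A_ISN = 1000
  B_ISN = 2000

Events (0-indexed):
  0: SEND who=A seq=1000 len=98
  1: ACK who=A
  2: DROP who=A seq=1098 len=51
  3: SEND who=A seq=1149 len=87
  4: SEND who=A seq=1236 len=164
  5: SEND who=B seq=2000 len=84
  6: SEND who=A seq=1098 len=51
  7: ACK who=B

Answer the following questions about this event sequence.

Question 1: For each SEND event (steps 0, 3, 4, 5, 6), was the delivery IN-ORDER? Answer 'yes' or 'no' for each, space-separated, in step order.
Answer: yes no no yes yes

Derivation:
Step 0: SEND seq=1000 -> in-order
Step 3: SEND seq=1149 -> out-of-order
Step 4: SEND seq=1236 -> out-of-order
Step 5: SEND seq=2000 -> in-order
Step 6: SEND seq=1098 -> in-order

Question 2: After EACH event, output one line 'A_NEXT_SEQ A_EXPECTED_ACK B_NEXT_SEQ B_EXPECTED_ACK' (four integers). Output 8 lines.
1098 2000 2000 1098
1098 2000 2000 1098
1149 2000 2000 1098
1236 2000 2000 1098
1400 2000 2000 1098
1400 2084 2084 1098
1400 2084 2084 1400
1400 2084 2084 1400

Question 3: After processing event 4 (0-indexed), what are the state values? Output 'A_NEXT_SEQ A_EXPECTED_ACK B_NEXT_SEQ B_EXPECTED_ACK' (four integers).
After event 0: A_seq=1098 A_ack=2000 B_seq=2000 B_ack=1098
After event 1: A_seq=1098 A_ack=2000 B_seq=2000 B_ack=1098
After event 2: A_seq=1149 A_ack=2000 B_seq=2000 B_ack=1098
After event 3: A_seq=1236 A_ack=2000 B_seq=2000 B_ack=1098
After event 4: A_seq=1400 A_ack=2000 B_seq=2000 B_ack=1098

1400 2000 2000 1098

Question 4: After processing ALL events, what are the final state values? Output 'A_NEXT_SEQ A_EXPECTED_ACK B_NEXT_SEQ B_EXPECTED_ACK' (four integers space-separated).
After event 0: A_seq=1098 A_ack=2000 B_seq=2000 B_ack=1098
After event 1: A_seq=1098 A_ack=2000 B_seq=2000 B_ack=1098
After event 2: A_seq=1149 A_ack=2000 B_seq=2000 B_ack=1098
After event 3: A_seq=1236 A_ack=2000 B_seq=2000 B_ack=1098
After event 4: A_seq=1400 A_ack=2000 B_seq=2000 B_ack=1098
After event 5: A_seq=1400 A_ack=2084 B_seq=2084 B_ack=1098
After event 6: A_seq=1400 A_ack=2084 B_seq=2084 B_ack=1400
After event 7: A_seq=1400 A_ack=2084 B_seq=2084 B_ack=1400

Answer: 1400 2084 2084 1400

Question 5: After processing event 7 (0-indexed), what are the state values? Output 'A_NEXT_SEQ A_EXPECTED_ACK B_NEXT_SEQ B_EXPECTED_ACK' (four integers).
After event 0: A_seq=1098 A_ack=2000 B_seq=2000 B_ack=1098
After event 1: A_seq=1098 A_ack=2000 B_seq=2000 B_ack=1098
After event 2: A_seq=1149 A_ack=2000 B_seq=2000 B_ack=1098
After event 3: A_seq=1236 A_ack=2000 B_seq=2000 B_ack=1098
After event 4: A_seq=1400 A_ack=2000 B_seq=2000 B_ack=1098
After event 5: A_seq=1400 A_ack=2084 B_seq=2084 B_ack=1098
After event 6: A_seq=1400 A_ack=2084 B_seq=2084 B_ack=1400
After event 7: A_seq=1400 A_ack=2084 B_seq=2084 B_ack=1400

1400 2084 2084 1400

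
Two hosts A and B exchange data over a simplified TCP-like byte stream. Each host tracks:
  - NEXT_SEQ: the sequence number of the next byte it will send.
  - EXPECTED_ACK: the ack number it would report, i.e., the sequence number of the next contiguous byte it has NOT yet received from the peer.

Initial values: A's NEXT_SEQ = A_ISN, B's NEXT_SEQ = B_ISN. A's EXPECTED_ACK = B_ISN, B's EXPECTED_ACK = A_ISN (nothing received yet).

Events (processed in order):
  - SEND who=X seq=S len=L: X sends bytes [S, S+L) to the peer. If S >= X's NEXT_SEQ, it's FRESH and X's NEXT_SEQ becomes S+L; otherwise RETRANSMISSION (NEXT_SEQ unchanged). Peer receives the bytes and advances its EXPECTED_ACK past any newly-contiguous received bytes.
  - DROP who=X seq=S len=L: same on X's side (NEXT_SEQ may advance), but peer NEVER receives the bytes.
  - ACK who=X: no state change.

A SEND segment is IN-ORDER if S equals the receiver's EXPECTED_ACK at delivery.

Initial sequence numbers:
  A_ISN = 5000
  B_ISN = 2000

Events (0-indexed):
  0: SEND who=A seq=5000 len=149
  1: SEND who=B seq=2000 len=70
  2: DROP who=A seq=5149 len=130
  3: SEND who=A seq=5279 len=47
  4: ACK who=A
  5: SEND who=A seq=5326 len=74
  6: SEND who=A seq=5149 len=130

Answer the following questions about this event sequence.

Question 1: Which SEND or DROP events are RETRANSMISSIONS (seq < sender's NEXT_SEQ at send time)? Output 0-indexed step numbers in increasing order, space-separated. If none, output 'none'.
Answer: 6

Derivation:
Step 0: SEND seq=5000 -> fresh
Step 1: SEND seq=2000 -> fresh
Step 2: DROP seq=5149 -> fresh
Step 3: SEND seq=5279 -> fresh
Step 5: SEND seq=5326 -> fresh
Step 6: SEND seq=5149 -> retransmit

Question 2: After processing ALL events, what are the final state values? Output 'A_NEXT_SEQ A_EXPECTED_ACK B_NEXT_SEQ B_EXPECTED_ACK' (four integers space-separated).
Answer: 5400 2070 2070 5400

Derivation:
After event 0: A_seq=5149 A_ack=2000 B_seq=2000 B_ack=5149
After event 1: A_seq=5149 A_ack=2070 B_seq=2070 B_ack=5149
After event 2: A_seq=5279 A_ack=2070 B_seq=2070 B_ack=5149
After event 3: A_seq=5326 A_ack=2070 B_seq=2070 B_ack=5149
After event 4: A_seq=5326 A_ack=2070 B_seq=2070 B_ack=5149
After event 5: A_seq=5400 A_ack=2070 B_seq=2070 B_ack=5149
After event 6: A_seq=5400 A_ack=2070 B_seq=2070 B_ack=5400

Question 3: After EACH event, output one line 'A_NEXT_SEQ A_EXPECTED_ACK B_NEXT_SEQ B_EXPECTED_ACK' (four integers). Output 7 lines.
5149 2000 2000 5149
5149 2070 2070 5149
5279 2070 2070 5149
5326 2070 2070 5149
5326 2070 2070 5149
5400 2070 2070 5149
5400 2070 2070 5400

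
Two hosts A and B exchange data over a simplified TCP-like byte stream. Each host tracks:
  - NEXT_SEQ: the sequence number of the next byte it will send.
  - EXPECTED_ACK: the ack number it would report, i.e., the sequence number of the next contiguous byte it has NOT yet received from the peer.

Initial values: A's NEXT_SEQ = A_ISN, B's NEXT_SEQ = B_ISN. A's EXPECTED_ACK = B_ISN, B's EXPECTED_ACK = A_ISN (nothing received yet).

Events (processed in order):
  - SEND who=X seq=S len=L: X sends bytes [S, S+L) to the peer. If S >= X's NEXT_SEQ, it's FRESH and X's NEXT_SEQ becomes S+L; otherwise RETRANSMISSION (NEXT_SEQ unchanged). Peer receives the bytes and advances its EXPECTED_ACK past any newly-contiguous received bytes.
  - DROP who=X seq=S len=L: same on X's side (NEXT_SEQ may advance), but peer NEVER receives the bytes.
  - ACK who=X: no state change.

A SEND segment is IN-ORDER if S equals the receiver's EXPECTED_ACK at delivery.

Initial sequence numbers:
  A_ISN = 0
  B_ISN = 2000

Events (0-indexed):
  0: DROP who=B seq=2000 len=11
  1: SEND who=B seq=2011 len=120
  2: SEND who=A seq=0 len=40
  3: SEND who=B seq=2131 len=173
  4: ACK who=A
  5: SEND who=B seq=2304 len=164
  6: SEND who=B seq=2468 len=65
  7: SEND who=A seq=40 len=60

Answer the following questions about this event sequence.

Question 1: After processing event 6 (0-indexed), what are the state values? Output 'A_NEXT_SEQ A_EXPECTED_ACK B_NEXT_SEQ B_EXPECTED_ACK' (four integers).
After event 0: A_seq=0 A_ack=2000 B_seq=2011 B_ack=0
After event 1: A_seq=0 A_ack=2000 B_seq=2131 B_ack=0
After event 2: A_seq=40 A_ack=2000 B_seq=2131 B_ack=40
After event 3: A_seq=40 A_ack=2000 B_seq=2304 B_ack=40
After event 4: A_seq=40 A_ack=2000 B_seq=2304 B_ack=40
After event 5: A_seq=40 A_ack=2000 B_seq=2468 B_ack=40
After event 6: A_seq=40 A_ack=2000 B_seq=2533 B_ack=40

40 2000 2533 40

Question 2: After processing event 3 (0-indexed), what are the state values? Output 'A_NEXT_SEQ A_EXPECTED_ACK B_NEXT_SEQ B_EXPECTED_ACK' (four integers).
After event 0: A_seq=0 A_ack=2000 B_seq=2011 B_ack=0
After event 1: A_seq=0 A_ack=2000 B_seq=2131 B_ack=0
After event 2: A_seq=40 A_ack=2000 B_seq=2131 B_ack=40
After event 3: A_seq=40 A_ack=2000 B_seq=2304 B_ack=40

40 2000 2304 40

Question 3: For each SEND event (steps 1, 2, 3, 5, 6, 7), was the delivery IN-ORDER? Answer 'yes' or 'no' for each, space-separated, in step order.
Answer: no yes no no no yes

Derivation:
Step 1: SEND seq=2011 -> out-of-order
Step 2: SEND seq=0 -> in-order
Step 3: SEND seq=2131 -> out-of-order
Step 5: SEND seq=2304 -> out-of-order
Step 6: SEND seq=2468 -> out-of-order
Step 7: SEND seq=40 -> in-order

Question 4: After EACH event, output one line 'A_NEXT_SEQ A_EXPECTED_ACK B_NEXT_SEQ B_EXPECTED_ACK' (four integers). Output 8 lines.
0 2000 2011 0
0 2000 2131 0
40 2000 2131 40
40 2000 2304 40
40 2000 2304 40
40 2000 2468 40
40 2000 2533 40
100 2000 2533 100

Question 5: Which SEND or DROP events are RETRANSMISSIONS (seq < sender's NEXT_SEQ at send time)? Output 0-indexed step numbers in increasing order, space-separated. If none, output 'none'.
Answer: none

Derivation:
Step 0: DROP seq=2000 -> fresh
Step 1: SEND seq=2011 -> fresh
Step 2: SEND seq=0 -> fresh
Step 3: SEND seq=2131 -> fresh
Step 5: SEND seq=2304 -> fresh
Step 6: SEND seq=2468 -> fresh
Step 7: SEND seq=40 -> fresh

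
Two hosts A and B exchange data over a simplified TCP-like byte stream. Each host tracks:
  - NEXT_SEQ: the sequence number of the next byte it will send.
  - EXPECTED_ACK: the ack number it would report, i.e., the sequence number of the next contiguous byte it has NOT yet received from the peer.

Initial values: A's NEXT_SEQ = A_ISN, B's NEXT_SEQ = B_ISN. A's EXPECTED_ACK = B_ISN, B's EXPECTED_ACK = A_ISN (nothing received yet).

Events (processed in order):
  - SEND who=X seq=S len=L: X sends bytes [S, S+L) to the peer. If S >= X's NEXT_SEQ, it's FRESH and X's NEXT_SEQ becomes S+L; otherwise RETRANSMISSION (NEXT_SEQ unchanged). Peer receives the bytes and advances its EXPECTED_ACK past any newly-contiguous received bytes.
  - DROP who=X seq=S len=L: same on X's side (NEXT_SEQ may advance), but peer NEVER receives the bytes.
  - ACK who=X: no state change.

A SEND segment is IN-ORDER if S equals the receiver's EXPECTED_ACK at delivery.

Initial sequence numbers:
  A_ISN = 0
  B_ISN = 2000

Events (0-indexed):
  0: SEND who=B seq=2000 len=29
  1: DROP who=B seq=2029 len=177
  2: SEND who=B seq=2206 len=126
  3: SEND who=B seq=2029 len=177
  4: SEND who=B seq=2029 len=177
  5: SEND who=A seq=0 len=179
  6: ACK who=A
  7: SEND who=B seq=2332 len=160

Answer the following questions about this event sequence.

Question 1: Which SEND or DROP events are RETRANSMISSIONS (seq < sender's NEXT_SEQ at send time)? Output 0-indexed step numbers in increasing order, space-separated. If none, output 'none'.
Step 0: SEND seq=2000 -> fresh
Step 1: DROP seq=2029 -> fresh
Step 2: SEND seq=2206 -> fresh
Step 3: SEND seq=2029 -> retransmit
Step 4: SEND seq=2029 -> retransmit
Step 5: SEND seq=0 -> fresh
Step 7: SEND seq=2332 -> fresh

Answer: 3 4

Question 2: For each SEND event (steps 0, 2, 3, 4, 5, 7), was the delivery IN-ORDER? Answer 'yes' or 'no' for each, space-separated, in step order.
Answer: yes no yes no yes yes

Derivation:
Step 0: SEND seq=2000 -> in-order
Step 2: SEND seq=2206 -> out-of-order
Step 3: SEND seq=2029 -> in-order
Step 4: SEND seq=2029 -> out-of-order
Step 5: SEND seq=0 -> in-order
Step 7: SEND seq=2332 -> in-order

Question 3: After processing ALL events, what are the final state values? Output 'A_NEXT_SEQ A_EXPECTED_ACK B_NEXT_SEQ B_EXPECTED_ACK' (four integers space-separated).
Answer: 179 2492 2492 179

Derivation:
After event 0: A_seq=0 A_ack=2029 B_seq=2029 B_ack=0
After event 1: A_seq=0 A_ack=2029 B_seq=2206 B_ack=0
After event 2: A_seq=0 A_ack=2029 B_seq=2332 B_ack=0
After event 3: A_seq=0 A_ack=2332 B_seq=2332 B_ack=0
After event 4: A_seq=0 A_ack=2332 B_seq=2332 B_ack=0
After event 5: A_seq=179 A_ack=2332 B_seq=2332 B_ack=179
After event 6: A_seq=179 A_ack=2332 B_seq=2332 B_ack=179
After event 7: A_seq=179 A_ack=2492 B_seq=2492 B_ack=179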